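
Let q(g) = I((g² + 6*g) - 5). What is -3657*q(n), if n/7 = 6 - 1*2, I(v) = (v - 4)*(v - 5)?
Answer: -3248535042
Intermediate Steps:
I(v) = (-5 + v)*(-4 + v) (I(v) = (-4 + v)*(-5 + v) = (-5 + v)*(-4 + v))
n = 28 (n = 7*(6 - 1*2) = 7*(6 - 2) = 7*4 = 28)
q(g) = 65 + (-5 + g² + 6*g)² - 54*g - 9*g² (q(g) = 20 + ((g² + 6*g) - 5)² - 9*((g² + 6*g) - 5) = 20 + (-5 + g² + 6*g)² - 9*(-5 + g² + 6*g) = 20 + (-5 + g² + 6*g)² + (45 - 54*g - 9*g²) = 65 + (-5 + g² + 6*g)² - 54*g - 9*g²)
-3657*q(n) = -3657*(90 + 28⁴ - 114*28 + 12*28³ + 17*28²) = -3657*(90 + 614656 - 3192 + 12*21952 + 17*784) = -3657*(90 + 614656 - 3192 + 263424 + 13328) = -3657*888306 = -3248535042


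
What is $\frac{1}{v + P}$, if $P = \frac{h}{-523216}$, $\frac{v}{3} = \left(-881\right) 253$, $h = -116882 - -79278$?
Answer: $- \frac{130804}{87465878515} \approx -1.4955 \cdot 10^{-6}$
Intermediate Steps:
$h = -37604$ ($h = -116882 + 79278 = -37604$)
$v = -668679$ ($v = 3 \left(\left(-881\right) 253\right) = 3 \left(-222893\right) = -668679$)
$P = \frac{9401}{130804}$ ($P = - \frac{37604}{-523216} = \left(-37604\right) \left(- \frac{1}{523216}\right) = \frac{9401}{130804} \approx 0.071871$)
$\frac{1}{v + P} = \frac{1}{-668679 + \frac{9401}{130804}} = \frac{1}{- \frac{87465878515}{130804}} = - \frac{130804}{87465878515}$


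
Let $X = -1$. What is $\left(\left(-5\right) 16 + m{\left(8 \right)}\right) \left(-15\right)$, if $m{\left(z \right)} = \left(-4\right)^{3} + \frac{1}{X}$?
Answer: $2175$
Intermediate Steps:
$m{\left(z \right)} = -65$ ($m{\left(z \right)} = \left(-4\right)^{3} + \frac{1}{-1} = -64 - 1 = -65$)
$\left(\left(-5\right) 16 + m{\left(8 \right)}\right) \left(-15\right) = \left(\left(-5\right) 16 - 65\right) \left(-15\right) = \left(-80 - 65\right) \left(-15\right) = \left(-145\right) \left(-15\right) = 2175$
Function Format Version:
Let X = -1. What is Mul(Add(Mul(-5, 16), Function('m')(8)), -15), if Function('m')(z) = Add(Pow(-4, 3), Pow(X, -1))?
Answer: 2175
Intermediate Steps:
Function('m')(z) = -65 (Function('m')(z) = Add(Pow(-4, 3), Pow(-1, -1)) = Add(-64, -1) = -65)
Mul(Add(Mul(-5, 16), Function('m')(8)), -15) = Mul(Add(Mul(-5, 16), -65), -15) = Mul(Add(-80, -65), -15) = Mul(-145, -15) = 2175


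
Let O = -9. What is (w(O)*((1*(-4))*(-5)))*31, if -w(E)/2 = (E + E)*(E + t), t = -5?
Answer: -312480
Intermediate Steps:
w(E) = -4*E*(-5 + E) (w(E) = -2*(E + E)*(E - 5) = -2*2*E*(-5 + E) = -4*E*(-5 + E))
(w(O)*((1*(-4))*(-5)))*31 = ((4*(-9)*(5 - 1*(-9)))*((1*(-4))*(-5)))*31 = ((4*(-9)*(5 + 9))*(-4*(-5)))*31 = ((4*(-9)*14)*20)*31 = -504*20*31 = -10080*31 = -312480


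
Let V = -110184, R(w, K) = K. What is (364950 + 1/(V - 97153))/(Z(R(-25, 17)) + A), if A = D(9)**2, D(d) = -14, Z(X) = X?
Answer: 75667638149/44162781 ≈ 1713.4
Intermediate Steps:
A = 196 (A = (-14)**2 = 196)
(364950 + 1/(V - 97153))/(Z(R(-25, 17)) + A) = (364950 + 1/(-110184 - 97153))/(17 + 196) = (364950 + 1/(-207337))/213 = (364950 - 1/207337)*(1/213) = (75667638149/207337)*(1/213) = 75667638149/44162781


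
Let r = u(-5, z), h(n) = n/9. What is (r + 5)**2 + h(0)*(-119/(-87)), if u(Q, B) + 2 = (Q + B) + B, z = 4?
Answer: 36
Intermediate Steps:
u(Q, B) = -2 + Q + 2*B (u(Q, B) = -2 + ((Q + B) + B) = -2 + ((B + Q) + B) = -2 + (Q + 2*B) = -2 + Q + 2*B)
h(n) = n/9 (h(n) = n*(1/9) = n/9)
r = 1 (r = -2 - 5 + 2*4 = -2 - 5 + 8 = 1)
(r + 5)**2 + h(0)*(-119/(-87)) = (1 + 5)**2 + ((1/9)*0)*(-119/(-87)) = 6**2 + 0*(-119*(-1/87)) = 36 + 0*(119/87) = 36 + 0 = 36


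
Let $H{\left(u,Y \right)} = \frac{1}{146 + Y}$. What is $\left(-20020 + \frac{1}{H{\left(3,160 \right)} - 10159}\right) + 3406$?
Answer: $- \frac{51647161248}{3108653} \approx -16614.0$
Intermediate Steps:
$\left(-20020 + \frac{1}{H{\left(3,160 \right)} - 10159}\right) + 3406 = \left(-20020 + \frac{1}{\frac{1}{146 + 160} - 10159}\right) + 3406 = \left(-20020 + \frac{1}{\frac{1}{306} - 10159}\right) + 3406 = \left(-20020 + \frac{1}{- \frac{3108653}{306}}\right) + 3406 = \left(-20020 - \frac{306}{3108653}\right) + 3406 = - \frac{62235233366}{3108653} + 3406 = - \frac{51647161248}{3108653}$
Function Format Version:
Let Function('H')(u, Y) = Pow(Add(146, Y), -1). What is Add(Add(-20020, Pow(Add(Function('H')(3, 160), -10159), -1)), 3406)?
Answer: Rational(-51647161248, 3108653) ≈ -16614.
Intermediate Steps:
Add(Add(-20020, Pow(Add(Function('H')(3, 160), -10159), -1)), 3406) = Add(Add(-20020, Pow(Add(Pow(Add(146, 160), -1), -10159), -1)), 3406) = Add(Add(-20020, Pow(Add(Pow(306, -1), -10159), -1)), 3406) = Add(Add(-20020, Pow(Add(Rational(1, 306), -10159), -1)), 3406) = Add(Add(-20020, Pow(Rational(-3108653, 306), -1)), 3406) = Add(Add(-20020, Rational(-306, 3108653)), 3406) = Add(Rational(-62235233366, 3108653), 3406) = Rational(-51647161248, 3108653)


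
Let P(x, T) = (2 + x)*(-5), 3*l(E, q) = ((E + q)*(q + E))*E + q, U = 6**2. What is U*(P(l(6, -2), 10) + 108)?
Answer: -2112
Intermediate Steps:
U = 36
l(E, q) = q/3 + E*(E + q)**2/3 (l(E, q) = (((E + q)*(q + E))*E + q)/3 = (((E + q)*(E + q))*E + q)/3 = ((E + q)**2*E + q)/3 = (E*(E + q)**2 + q)/3 = (q + E*(E + q)**2)/3 = q/3 + E*(E + q)**2/3)
P(x, T) = -10 - 5*x
U*(P(l(6, -2), 10) + 108) = 36*((-10 - 5*((1/3)*(-2) + (1/3)*6*(6 - 2)**2)) + 108) = 36*((-10 - 5*(-2/3 + (1/3)*6*4**2)) + 108) = 36*((-10 - 5*(-2/3 + (1/3)*6*16)) + 108) = 36*((-10 - 5*(-2/3 + 32)) + 108) = 36*((-10 - 5*94/3) + 108) = 36*((-10 - 470/3) + 108) = 36*(-500/3 + 108) = 36*(-176/3) = -2112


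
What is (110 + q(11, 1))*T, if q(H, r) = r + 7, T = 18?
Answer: 2124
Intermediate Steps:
q(H, r) = 7 + r
(110 + q(11, 1))*T = (110 + (7 + 1))*18 = (110 + 8)*18 = 118*18 = 2124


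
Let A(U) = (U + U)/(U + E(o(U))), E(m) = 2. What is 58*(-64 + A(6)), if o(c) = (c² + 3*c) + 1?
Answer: -3625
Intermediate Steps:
o(c) = 1 + c² + 3*c
A(U) = 2*U/(2 + U) (A(U) = (U + U)/(U + 2) = (2*U)/(2 + U) = 2*U/(2 + U))
58*(-64 + A(6)) = 58*(-64 + 2*6/(2 + 6)) = 58*(-64 + 2*6/8) = 58*(-64 + 2*6*(⅛)) = 58*(-64 + 3/2) = 58*(-125/2) = -3625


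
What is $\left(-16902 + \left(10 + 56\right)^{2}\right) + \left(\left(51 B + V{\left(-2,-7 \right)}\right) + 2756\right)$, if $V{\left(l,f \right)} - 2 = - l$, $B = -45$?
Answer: $-12081$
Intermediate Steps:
$V{\left(l,f \right)} = 2 - l$
$\left(-16902 + \left(10 + 56\right)^{2}\right) + \left(\left(51 B + V{\left(-2,-7 \right)}\right) + 2756\right) = \left(-16902 + \left(10 + 56\right)^{2}\right) + \left(\left(51 \left(-45\right) + \left(2 - -2\right)\right) + 2756\right) = \left(-16902 + 66^{2}\right) + \left(\left(-2295 + \left(2 + 2\right)\right) + 2756\right) = \left(-16902 + 4356\right) + \left(\left(-2295 + 4\right) + 2756\right) = -12546 + \left(-2291 + 2756\right) = -12546 + 465 = -12081$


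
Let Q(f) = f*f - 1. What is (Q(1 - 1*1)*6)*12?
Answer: -72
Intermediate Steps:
Q(f) = -1 + f**2 (Q(f) = f**2 - 1 = -1 + f**2)
(Q(1 - 1*1)*6)*12 = ((-1 + (1 - 1*1)**2)*6)*12 = ((-1 + (1 - 1)**2)*6)*12 = ((-1 + 0**2)*6)*12 = ((-1 + 0)*6)*12 = -1*6*12 = -6*12 = -72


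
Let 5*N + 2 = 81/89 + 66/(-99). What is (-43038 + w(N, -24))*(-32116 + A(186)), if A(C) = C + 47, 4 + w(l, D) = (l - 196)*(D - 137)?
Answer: 486480410783/1335 ≈ 3.6440e+8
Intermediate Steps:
N = -469/1335 (N = -⅖ + (81/89 + 66/(-99))/5 = -⅖ + (81*(1/89) + 66*(-1/99))/5 = -⅖ + (81/89 - ⅔)/5 = -⅖ + (⅕)*(65/267) = -⅖ + 13/267 = -469/1335 ≈ -0.35131)
w(l, D) = -4 + (-196 + l)*(-137 + D) (w(l, D) = -4 + (l - 196)*(D - 137) = -4 + (-196 + l)*(-137 + D))
A(C) = 47 + C
(-43038 + w(N, -24))*(-32116 + A(186)) = (-43038 + (26848 - 196*(-24) - 137*(-469/1335) - 24*(-469/1335)))*(-32116 + (47 + 186)) = (-43038 + (26848 + 4704 + 64253/1335 + 3752/445))*(-32116 + 233) = (-43038 + 42197429/1335)*(-31883) = -15258301/1335*(-31883) = 486480410783/1335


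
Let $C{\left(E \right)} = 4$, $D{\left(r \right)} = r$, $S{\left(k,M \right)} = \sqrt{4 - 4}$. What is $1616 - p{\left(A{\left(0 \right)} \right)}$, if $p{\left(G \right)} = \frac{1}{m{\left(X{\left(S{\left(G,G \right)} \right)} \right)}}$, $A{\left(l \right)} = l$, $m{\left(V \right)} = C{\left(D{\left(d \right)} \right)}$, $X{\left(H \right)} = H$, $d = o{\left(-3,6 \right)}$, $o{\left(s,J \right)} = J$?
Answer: $\frac{6463}{4} \approx 1615.8$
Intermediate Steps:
$d = 6$
$S{\left(k,M \right)} = 0$ ($S{\left(k,M \right)} = \sqrt{0} = 0$)
$m{\left(V \right)} = 4$
$p{\left(G \right)} = \frac{1}{4}$
$1616 - p{\left(A{\left(0 \right)} \right)} = 1616 - \frac{1}{4} = \frac{6463}{4}$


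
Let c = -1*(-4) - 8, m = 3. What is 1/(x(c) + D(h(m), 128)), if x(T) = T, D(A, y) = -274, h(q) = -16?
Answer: -1/278 ≈ -0.0035971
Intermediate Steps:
c = -4 (c = 4 - 8 = -4)
1/(x(c) + D(h(m), 128)) = 1/(-4 - 274) = 1/(-278) = -1/278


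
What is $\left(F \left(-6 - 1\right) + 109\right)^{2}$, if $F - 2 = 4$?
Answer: $4489$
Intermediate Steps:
$F = 6$ ($F = 2 + 4 = 6$)
$\left(F \left(-6 - 1\right) + 109\right)^{2} = \left(6 \left(-6 - 1\right) + 109\right)^{2} = \left(6 \left(-7\right) + 109\right)^{2} = \left(-42 + 109\right)^{2} = 67^{2} = 4489$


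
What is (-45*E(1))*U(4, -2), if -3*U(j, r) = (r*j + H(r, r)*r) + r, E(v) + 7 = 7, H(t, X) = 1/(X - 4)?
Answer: 0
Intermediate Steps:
H(t, X) = 1/(-4 + X)
E(v) = 0 (E(v) = -7 + 7 = 0)
U(j, r) = -r/3 - j*r/3 - r/(3*(-4 + r)) (U(j, r) = -((r*j + r/(-4 + r)) + r)/3 = -((j*r + r/(-4 + r)) + r)/3 = -(r + j*r + r/(-4 + r))/3 = -r/3 - j*r/3 - r/(3*(-4 + r)))
(-45*E(1))*U(4, -2) = (-45*0)*(-1*(-2)*(1 + (1 + 4)*(-4 - 2))/(-12 + 3*(-2))) = 0*(-1*(-2)*(1 + 5*(-6))/(-12 - 6)) = 0*(-1*(-2)*(1 - 30)/(-18)) = 0*(-1*(-2)*(-1/18)*(-29)) = 0*(29/9) = 0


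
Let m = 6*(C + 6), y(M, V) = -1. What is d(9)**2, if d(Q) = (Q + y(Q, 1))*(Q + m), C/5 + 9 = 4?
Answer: 705600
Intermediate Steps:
C = -25 (C = -45 + 5*4 = -45 + 20 = -25)
m = -114 (m = 6*(-25 + 6) = 6*(-19) = -114)
d(Q) = (-1 + Q)*(-114 + Q) (d(Q) = (Q - 1)*(Q - 114) = (-1 + Q)*(-114 + Q))
d(9)**2 = (114 + 9**2 - 115*9)**2 = (114 + 81 - 1035)**2 = (-840)**2 = 705600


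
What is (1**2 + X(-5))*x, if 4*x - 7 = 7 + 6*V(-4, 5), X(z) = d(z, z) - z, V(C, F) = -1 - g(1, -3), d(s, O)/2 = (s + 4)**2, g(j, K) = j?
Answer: 4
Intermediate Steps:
d(s, O) = 2*(4 + s)**2 (d(s, O) = 2*(s + 4)**2 = 2*(4 + s)**2)
V(C, F) = -2 (V(C, F) = -1 - 1*1 = -1 - 1 = -2)
X(z) = -z + 2*(4 + z)**2 (X(z) = 2*(4 + z)**2 - z = -z + 2*(4 + z)**2)
x = 1/2 (x = 7/4 + (7 + 6*(-2))/4 = 7/4 + (7 - 12)/4 = 7/4 + (1/4)*(-5) = 7/4 - 5/4 = 1/2 ≈ 0.50000)
(1**2 + X(-5))*x = (1**2 + (-1*(-5) + 2*(4 - 5)**2))*(1/2) = (1 + (5 + 2*(-1)**2))*(1/2) = (1 + (5 + 2*1))*(1/2) = (1 + (5 + 2))*(1/2) = (1 + 7)*(1/2) = 8*(1/2) = 4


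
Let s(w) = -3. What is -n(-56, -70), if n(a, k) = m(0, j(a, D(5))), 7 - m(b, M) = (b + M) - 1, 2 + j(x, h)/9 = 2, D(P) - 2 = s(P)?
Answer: -8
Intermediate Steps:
D(P) = -1 (D(P) = 2 - 3 = -1)
j(x, h) = 0 (j(x, h) = -18 + 9*2 = -18 + 18 = 0)
m(b, M) = 8 - M - b (m(b, M) = 7 - ((b + M) - 1) = 7 - ((M + b) - 1) = 7 - (-1 + M + b) = 7 + (1 - M - b) = 8 - M - b)
n(a, k) = 8 (n(a, k) = 8 - 1*0 - 1*0 = 8 + 0 + 0 = 8)
-n(-56, -70) = -1*8 = -8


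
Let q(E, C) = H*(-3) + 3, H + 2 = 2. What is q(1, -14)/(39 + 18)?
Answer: 1/19 ≈ 0.052632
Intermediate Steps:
H = 0 (H = -2 + 2 = 0)
q(E, C) = 3 (q(E, C) = 0*(-3) + 3 = 0 + 3 = 3)
q(1, -14)/(39 + 18) = 3/(39 + 18) = 3/57 = 3*(1/57) = 1/19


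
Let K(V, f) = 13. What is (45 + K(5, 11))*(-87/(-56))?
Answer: 2523/28 ≈ 90.107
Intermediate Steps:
(45 + K(5, 11))*(-87/(-56)) = (45 + 13)*(-87/(-56)) = 58*(-87*(-1/56)) = 58*(87/56) = 2523/28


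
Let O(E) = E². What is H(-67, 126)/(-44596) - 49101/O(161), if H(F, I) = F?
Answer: -2187971489/1155972916 ≈ -1.8928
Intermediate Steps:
H(-67, 126)/(-44596) - 49101/O(161) = -67/(-44596) - 49101/(161²) = -67*(-1/44596) - 49101/25921 = 67/44596 - 49101*1/25921 = 67/44596 - 49101/25921 = -2187971489/1155972916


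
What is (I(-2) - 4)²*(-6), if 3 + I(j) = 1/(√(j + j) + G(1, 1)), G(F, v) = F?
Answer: -6912/25 - 816*I/25 ≈ -276.48 - 32.64*I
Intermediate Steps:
I(j) = -3 + 1/(1 + √2*√j) (I(j) = -3 + 1/(√(j + j) + 1) = -3 + 1/(√(2*j) + 1) = -3 + 1/(√2*√j + 1) = -3 + 1/(1 + √2*√j))
(I(-2) - 4)²*(-6) = ((-2 - 3*√2*√(-2))/(1 + √2*√(-2)) - 4)²*(-6) = ((-2 - 3*√2*I*√2)/(1 + √2*(I*√2)) - 4)²*(-6) = ((-2 - 6*I)/(1 + 2*I) - 4)²*(-6) = (((1 - 2*I)/5)*(-2 - 6*I) - 4)²*(-6) = ((1 - 2*I)*(-2 - 6*I)/5 - 4)²*(-6) = (-4 + (1 - 2*I)*(-2 - 6*I)/5)²*(-6) = -6*(-4 + (1 - 2*I)*(-2 - 6*I)/5)²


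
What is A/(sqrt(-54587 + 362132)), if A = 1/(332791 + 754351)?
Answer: sqrt(307545)/334345086390 ≈ 1.6587e-9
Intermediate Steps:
A = 1/1087142 ≈ 9.1984e-7
A/(sqrt(-54587 + 362132)) = 1/(1087142*(sqrt(-54587 + 362132))) = 1/(1087142*(sqrt(307545))) = (sqrt(307545)/307545)/1087142 = sqrt(307545)/334345086390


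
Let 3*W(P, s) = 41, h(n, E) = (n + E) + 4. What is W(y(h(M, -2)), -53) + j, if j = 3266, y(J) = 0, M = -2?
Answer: 9839/3 ≈ 3279.7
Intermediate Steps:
h(n, E) = 4 + E + n (h(n, E) = (E + n) + 4 = 4 + E + n)
W(P, s) = 41/3 (W(P, s) = (⅓)*41 = 41/3)
W(y(h(M, -2)), -53) + j = 41/3 + 3266 = 9839/3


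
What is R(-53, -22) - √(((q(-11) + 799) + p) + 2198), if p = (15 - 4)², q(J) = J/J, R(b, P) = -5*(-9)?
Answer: 45 - √3119 ≈ -10.848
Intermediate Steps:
R(b, P) = 45
q(J) = 1
p = 121 (p = 11² = 121)
R(-53, -22) - √(((q(-11) + 799) + p) + 2198) = 45 - √(((1 + 799) + 121) + 2198) = 45 - √((800 + 121) + 2198) = 45 - √(921 + 2198) = 45 - √3119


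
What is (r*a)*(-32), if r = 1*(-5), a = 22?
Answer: 3520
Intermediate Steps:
r = -5
(r*a)*(-32) = -5*22*(-32) = -110*(-32) = 3520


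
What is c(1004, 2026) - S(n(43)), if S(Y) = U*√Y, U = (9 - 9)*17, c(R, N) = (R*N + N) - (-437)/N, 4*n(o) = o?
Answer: 4125199817/2026 ≈ 2.0361e+6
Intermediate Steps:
n(o) = o/4
c(R, N) = N + 437/N + N*R (c(R, N) = (N*R + N) + 437/N = (N + N*R) + 437/N = N + 437/N + N*R)
U = 0 (U = 0*17 = 0)
S(Y) = 0 (S(Y) = 0*√Y = 0)
c(1004, 2026) - S(n(43)) = (2026 + 437/2026 + 2026*1004) - 1*0 = (2026 + 437*(1/2026) + 2034104) + 0 = (2026 + 437/2026 + 2034104) + 0 = 4125199817/2026 + 0 = 4125199817/2026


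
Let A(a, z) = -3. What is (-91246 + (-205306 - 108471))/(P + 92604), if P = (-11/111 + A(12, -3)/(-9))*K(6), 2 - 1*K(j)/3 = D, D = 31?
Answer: -14985851/3425594 ≈ -4.3747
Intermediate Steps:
K(j) = -87 (K(j) = 6 - 3*31 = 6 - 93 = -87)
P = -754/37 (P = (-11/111 - 3/(-9))*(-87) = (-11*1/111 - 3*(-⅑))*(-87) = (-11/111 + ⅓)*(-87) = (26/111)*(-87) = -754/37 ≈ -20.378)
(-91246 + (-205306 - 108471))/(P + 92604) = (-91246 + (-205306 - 108471))/(-754/37 + 92604) = (-91246 - 313777)/(3425594/37) = -405023*37/3425594 = -14985851/3425594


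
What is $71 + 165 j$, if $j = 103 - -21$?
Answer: $20531$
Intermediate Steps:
$j = 124$ ($j = 103 + 21 = 124$)
$71 + 165 j = 71 + 165 \cdot 124 = 71 + 20460 = 20531$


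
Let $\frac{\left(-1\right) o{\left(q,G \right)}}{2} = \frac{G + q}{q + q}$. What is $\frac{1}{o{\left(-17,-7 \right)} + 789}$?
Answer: $\frac{17}{13389} \approx 0.0012697$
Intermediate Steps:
$o{\left(q,G \right)} = - \frac{G + q}{q}$ ($o{\left(q,G \right)} = - 2 \frac{G + q}{q + q} = - 2 \frac{G + q}{2 q} = - \frac{G + q}{q}$)
$\frac{1}{o{\left(-17,-7 \right)} + 789} = \frac{1}{\frac{\left(-1\right) \left(-7\right) - -17}{-17} + 789} = \frac{1}{- \frac{7 + 17}{17} + 789} = \frac{1}{\left(- \frac{1}{17}\right) 24 + 789} = \frac{1}{- \frac{24}{17} + 789} = \frac{1}{\frac{13389}{17}} = \frac{17}{13389}$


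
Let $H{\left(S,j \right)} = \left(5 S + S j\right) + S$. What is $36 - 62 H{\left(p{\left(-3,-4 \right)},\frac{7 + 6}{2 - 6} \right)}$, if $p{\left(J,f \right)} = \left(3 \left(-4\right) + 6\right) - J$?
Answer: $\frac{1095}{2} \approx 547.5$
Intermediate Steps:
$p{\left(J,f \right)} = -6 - J$ ($p{\left(J,f \right)} = \left(-12 + 6\right) - J = -6 - J$)
$H{\left(S,j \right)} = 6 S + S j$
$36 - 62 H{\left(p{\left(-3,-4 \right)},\frac{7 + 6}{2 - 6} \right)} = 36 - 62 \left(-6 - -3\right) \left(6 + \frac{7 + 6}{2 - 6}\right) = 36 - 62 \left(-6 + 3\right) \left(6 + \frac{13}{-4}\right) = 36 - 62 \left(- 3 \left(6 + 13 \left(- \frac{1}{4}\right)\right)\right) = 36 - 62 \left(- 3 \left(6 - \frac{13}{4}\right)\right) = 36 - 62 \left(\left(-3\right) \frac{11}{4}\right) = 36 - - \frac{1023}{2} = 36 + \frac{1023}{2} = \frac{1095}{2}$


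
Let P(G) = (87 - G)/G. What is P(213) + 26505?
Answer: 1881813/71 ≈ 26504.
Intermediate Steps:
P(G) = (87 - G)/G
P(213) + 26505 = (87 - 1*213)/213 + 26505 = (87 - 213)/213 + 26505 = (1/213)*(-126) + 26505 = -42/71 + 26505 = 1881813/71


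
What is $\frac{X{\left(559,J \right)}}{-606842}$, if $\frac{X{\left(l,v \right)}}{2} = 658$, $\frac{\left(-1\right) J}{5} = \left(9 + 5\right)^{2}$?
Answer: $- \frac{658}{303421} \approx -0.0021686$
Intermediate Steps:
$J = -980$ ($J = - 5 \left(9 + 5\right)^{2} = - 5 \cdot 14^{2} = \left(-5\right) 196 = -980$)
$X{\left(l,v \right)} = 1316$ ($X{\left(l,v \right)} = 2 \cdot 658 = 1316$)
$\frac{X{\left(559,J \right)}}{-606842} = \frac{1316}{-606842} = 1316 \left(- \frac{1}{606842}\right) = - \frac{658}{303421}$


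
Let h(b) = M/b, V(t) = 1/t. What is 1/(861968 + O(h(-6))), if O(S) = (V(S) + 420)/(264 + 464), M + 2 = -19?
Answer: 2548/2196295935 ≈ 1.1601e-6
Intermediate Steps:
M = -21 (M = -2 - 19 = -21)
h(b) = -21/b
O(S) = 15/26 + 1/(728*S) (O(S) = (1/S + 420)/(264 + 464) = (420 + 1/S)/728 = (420 + 1/S)*(1/728) = 15/26 + 1/(728*S))
1/(861968 + O(h(-6))) = 1/(861968 + (1 + 420*(-21/(-6)))/(728*((-21/(-6))))) = 1/(861968 + (1 + 420*(-21*(-1/6)))/(728*((-21*(-1/6))))) = 1/(861968 + (1 + 420*(7/2))/(728*(7/2))) = 1/(861968 + (1/728)*(2/7)*(1 + 1470)) = 1/(861968 + (1/728)*(2/7)*1471) = 1/(861968 + 1471/2548) = 1/(2196295935/2548) = 2548/2196295935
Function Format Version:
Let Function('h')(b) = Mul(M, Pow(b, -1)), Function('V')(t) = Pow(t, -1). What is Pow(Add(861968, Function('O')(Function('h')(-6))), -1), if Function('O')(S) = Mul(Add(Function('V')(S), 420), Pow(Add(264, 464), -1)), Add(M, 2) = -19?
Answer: Rational(2548, 2196295935) ≈ 1.1601e-6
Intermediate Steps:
M = -21 (M = Add(-2, -19) = -21)
Function('h')(b) = Mul(-21, Pow(b, -1))
Function('O')(S) = Add(Rational(15, 26), Mul(Rational(1, 728), Pow(S, -1))) (Function('O')(S) = Mul(Add(Pow(S, -1), 420), Pow(Add(264, 464), -1)) = Mul(Add(420, Pow(S, -1)), Pow(728, -1)) = Mul(Add(420, Pow(S, -1)), Rational(1, 728)) = Add(Rational(15, 26), Mul(Rational(1, 728), Pow(S, -1))))
Pow(Add(861968, Function('O')(Function('h')(-6))), -1) = Pow(Add(861968, Mul(Rational(1, 728), Pow(Mul(-21, Pow(-6, -1)), -1), Add(1, Mul(420, Mul(-21, Pow(-6, -1)))))), -1) = Pow(Add(861968, Mul(Rational(1, 728), Pow(Mul(-21, Rational(-1, 6)), -1), Add(1, Mul(420, Mul(-21, Rational(-1, 6)))))), -1) = Pow(Add(861968, Mul(Rational(1, 728), Pow(Rational(7, 2), -1), Add(1, Mul(420, Rational(7, 2))))), -1) = Pow(Add(861968, Mul(Rational(1, 728), Rational(2, 7), Add(1, 1470))), -1) = Pow(Add(861968, Mul(Rational(1, 728), Rational(2, 7), 1471)), -1) = Pow(Add(861968, Rational(1471, 2548)), -1) = Pow(Rational(2196295935, 2548), -1) = Rational(2548, 2196295935)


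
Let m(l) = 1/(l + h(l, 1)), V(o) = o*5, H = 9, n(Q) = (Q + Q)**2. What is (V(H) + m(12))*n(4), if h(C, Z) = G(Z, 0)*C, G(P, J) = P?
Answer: 8648/3 ≈ 2882.7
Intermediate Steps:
n(Q) = 4*Q**2 (n(Q) = (2*Q)**2 = 4*Q**2)
h(C, Z) = C*Z (h(C, Z) = Z*C = C*Z)
V(o) = 5*o
m(l) = 1/(2*l) (m(l) = 1/(l + l*1) = 1/(l + l) = 1/(2*l))
(V(H) + m(12))*n(4) = (5*9 + (1/2)/12)*(4*4**2) = (45 + (1/2)*(1/12))*(4*16) = (45 + 1/24)*64 = (1081/24)*64 = 8648/3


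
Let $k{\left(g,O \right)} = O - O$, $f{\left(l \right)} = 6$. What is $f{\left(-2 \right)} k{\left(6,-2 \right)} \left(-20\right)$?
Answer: $0$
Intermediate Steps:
$k{\left(g,O \right)} = 0$
$f{\left(-2 \right)} k{\left(6,-2 \right)} \left(-20\right) = 6 \cdot 0 \left(-20\right) = 0 \left(-20\right) = 0$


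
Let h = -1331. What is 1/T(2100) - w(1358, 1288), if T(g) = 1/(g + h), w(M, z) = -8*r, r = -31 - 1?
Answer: 513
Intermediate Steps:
r = -32
w(M, z) = 256 (w(M, z) = -8*(-32) = 256)
T(g) = 1/(-1331 + g) (T(g) = 1/(g - 1331) = 1/(-1331 + g))
1/T(2100) - w(1358, 1288) = 1/(1/(-1331 + 2100)) - 1*256 = 1/(1/769) - 256 = 769 - 256 = 513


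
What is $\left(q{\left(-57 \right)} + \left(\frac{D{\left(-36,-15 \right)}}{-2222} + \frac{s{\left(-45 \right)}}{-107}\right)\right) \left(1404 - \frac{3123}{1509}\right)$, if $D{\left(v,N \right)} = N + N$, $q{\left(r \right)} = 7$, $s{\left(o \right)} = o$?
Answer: $\frac{623187114369}{59795131} \approx 10422.0$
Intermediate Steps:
$D{\left(v,N \right)} = 2 N$
$\left(q{\left(-57 \right)} + \left(\frac{D{\left(-36,-15 \right)}}{-2222} + \frac{s{\left(-45 \right)}}{-107}\right)\right) \left(1404 - \frac{3123}{1509}\right) = \left(7 + \left(\frac{2 \left(-15\right)}{-2222} - \frac{45}{-107}\right)\right) \left(1404 - \frac{3123}{1509}\right) = \left(7 - - \frac{51600}{118877}\right) \left(1404 - \frac{1041}{503}\right) = \left(7 + \left(\frac{15}{1111} + \frac{45}{107}\right)\right) \left(1404 - \frac{1041}{503}\right) = \left(7 + \frac{51600}{118877}\right) \frac{705171}{503} = \frac{883739}{118877} \cdot \frac{705171}{503} = \frac{623187114369}{59795131}$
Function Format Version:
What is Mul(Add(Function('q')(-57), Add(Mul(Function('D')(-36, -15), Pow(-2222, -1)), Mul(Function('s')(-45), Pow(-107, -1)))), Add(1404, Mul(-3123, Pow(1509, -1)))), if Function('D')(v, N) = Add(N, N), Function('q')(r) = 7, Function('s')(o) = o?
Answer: Rational(623187114369, 59795131) ≈ 10422.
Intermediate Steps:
Function('D')(v, N) = Mul(2, N)
Mul(Add(Function('q')(-57), Add(Mul(Function('D')(-36, -15), Pow(-2222, -1)), Mul(Function('s')(-45), Pow(-107, -1)))), Add(1404, Mul(-3123, Pow(1509, -1)))) = Mul(Add(7, Add(Mul(Mul(2, -15), Pow(-2222, -1)), Mul(-45, Pow(-107, -1)))), Add(1404, Mul(-3123, Pow(1509, -1)))) = Mul(Add(7, Add(Mul(-30, Rational(-1, 2222)), Mul(-45, Rational(-1, 107)))), Add(1404, Mul(-3123, Rational(1, 1509)))) = Mul(Add(7, Add(Rational(15, 1111), Rational(45, 107))), Add(1404, Rational(-1041, 503))) = Mul(Add(7, Rational(51600, 118877)), Rational(705171, 503)) = Mul(Rational(883739, 118877), Rational(705171, 503)) = Rational(623187114369, 59795131)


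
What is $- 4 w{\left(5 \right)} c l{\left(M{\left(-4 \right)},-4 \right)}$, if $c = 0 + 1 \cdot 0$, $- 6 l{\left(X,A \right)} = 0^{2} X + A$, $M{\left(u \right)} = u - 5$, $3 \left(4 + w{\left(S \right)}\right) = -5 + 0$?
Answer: $0$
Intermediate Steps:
$w{\left(S \right)} = - \frac{17}{3}$ ($w{\left(S \right)} = -4 + \frac{-5 + 0}{3} = -4 + \frac{1}{3} \left(-5\right) = -4 - \frac{5}{3} = - \frac{17}{3}$)
$M{\left(u \right)} = -5 + u$
$l{\left(X,A \right)} = - \frac{A}{6}$ ($l{\left(X,A \right)} = - \frac{0^{2} X + A}{6} = - \frac{0 X + A}{6} = - \frac{0 + A}{6} = - \frac{A}{6}$)
$c = 0$ ($c = 0 + 0 = 0$)
$- 4 w{\left(5 \right)} c l{\left(M{\left(-4 \right)},-4 \right)} = \left(-4\right) \left(- \frac{17}{3}\right) 0 \left(\left(- \frac{1}{6}\right) \left(-4\right)\right) = \frac{68}{3} \cdot 0 \cdot \frac{2}{3} = 0 \cdot \frac{2}{3} = 0$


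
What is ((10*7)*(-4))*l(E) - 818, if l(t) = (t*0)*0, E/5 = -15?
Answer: -818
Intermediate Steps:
E = -75 (E = 5*(-15) = -75)
l(t) = 0 (l(t) = 0*0 = 0)
((10*7)*(-4))*l(E) - 818 = ((10*7)*(-4))*0 - 818 = (70*(-4))*0 - 818 = -280*0 - 818 = 0 - 818 = -818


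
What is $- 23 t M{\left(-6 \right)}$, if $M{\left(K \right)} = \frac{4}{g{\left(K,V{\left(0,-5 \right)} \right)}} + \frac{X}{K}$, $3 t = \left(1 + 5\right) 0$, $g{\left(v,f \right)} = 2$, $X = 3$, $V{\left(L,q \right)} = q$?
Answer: $0$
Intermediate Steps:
$t = 0$ ($t = \frac{\left(1 + 5\right) 0}{3} = \frac{6 \cdot 0}{3} = \frac{1}{3} \cdot 0 = 0$)
$M{\left(K \right)} = 2 + \frac{3}{K}$ ($M{\left(K \right)} = \frac{4}{2} + \frac{3}{K} = 4 \cdot \frac{1}{2} + \frac{3}{K} = 2 + \frac{3}{K}$)
$- 23 t M{\left(-6 \right)} = \left(-23\right) 0 \left(2 + \frac{3}{-6}\right) = 0 \left(2 + 3 \left(- \frac{1}{6}\right)\right) = 0 \left(2 - \frac{1}{2}\right) = 0 \cdot \frac{3}{2} = 0$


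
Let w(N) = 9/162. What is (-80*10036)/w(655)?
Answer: -14451840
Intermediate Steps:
w(N) = 1/18 (w(N) = 9*(1/162) = 1/18)
(-80*10036)/w(655) = (-80*10036)/(1/18) = -802880*18 = -14451840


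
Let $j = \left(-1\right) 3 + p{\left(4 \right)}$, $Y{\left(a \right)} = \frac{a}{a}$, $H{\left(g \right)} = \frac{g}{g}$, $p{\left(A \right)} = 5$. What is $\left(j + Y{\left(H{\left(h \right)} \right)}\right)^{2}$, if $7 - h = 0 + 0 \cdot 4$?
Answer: $9$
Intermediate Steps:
$h = 7$ ($h = 7 - \left(0 + 0 \cdot 4\right) = 7 - \left(0 + 0\right) = 7 - 0 = 7 + 0 = 7$)
$H{\left(g \right)} = 1$
$Y{\left(a \right)} = 1$
$j = 2$ ($j = \left(-1\right) 3 + 5 = -3 + 5 = 2$)
$\left(j + Y{\left(H{\left(h \right)} \right)}\right)^{2} = \left(2 + 1\right)^{2} = 3^{2} = 9$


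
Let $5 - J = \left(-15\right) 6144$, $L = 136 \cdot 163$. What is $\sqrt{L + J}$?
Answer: $\sqrt{114333} \approx 338.13$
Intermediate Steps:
$L = 22168$
$J = 92165$ ($J = 5 - \left(-15\right) 6144 = 5 - -92160 = 5 + 92160 = 92165$)
$\sqrt{L + J} = \sqrt{22168 + 92165} = \sqrt{114333}$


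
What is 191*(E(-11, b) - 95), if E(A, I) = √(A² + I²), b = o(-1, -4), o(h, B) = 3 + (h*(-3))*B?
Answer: -18145 + 191*√202 ≈ -15430.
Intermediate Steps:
o(h, B) = 3 - 3*B*h (o(h, B) = 3 + (-3*h)*B = 3 - 3*B*h)
b = -9 (b = 3 - 3*(-4)*(-1) = 3 - 12 = -9)
191*(E(-11, b) - 95) = 191*(√((-11)² + (-9)²) - 95) = 191*(√(121 + 81) - 95) = 191*(√202 - 95) = 191*(-95 + √202) = -18145 + 191*√202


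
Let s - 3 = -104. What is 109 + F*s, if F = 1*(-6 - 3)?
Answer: 1018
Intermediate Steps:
s = -101 (s = 3 - 104 = -101)
F = -9 (F = 1*(-9) = -9)
109 + F*s = 109 - 9*(-101) = 109 + 909 = 1018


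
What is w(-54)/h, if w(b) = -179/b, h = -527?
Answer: -179/28458 ≈ -0.0062900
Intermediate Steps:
w(-54)/h = -179/(-54)/(-527) = -179*(-1/54)*(-1/527) = (179/54)*(-1/527) = -179/28458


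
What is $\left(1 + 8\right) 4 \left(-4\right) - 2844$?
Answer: $-2988$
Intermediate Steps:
$\left(1 + 8\right) 4 \left(-4\right) - 2844 = 9 \cdot 4 \left(-4\right) - 2844 = 36 \left(-4\right) - 2844 = -144 - 2844 = -2988$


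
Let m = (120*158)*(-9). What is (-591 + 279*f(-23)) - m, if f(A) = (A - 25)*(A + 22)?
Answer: 183441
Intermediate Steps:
f(A) = (-25 + A)*(22 + A)
m = -170640 (m = 18960*(-9) = -170640)
(-591 + 279*f(-23)) - m = (-591 + 279*(-550 + (-23)² - 3*(-23))) - 1*(-170640) = (-591 + 279*(-550 + 529 + 69)) + 170640 = (-591 + 279*48) + 170640 = (-591 + 13392) + 170640 = 12801 + 170640 = 183441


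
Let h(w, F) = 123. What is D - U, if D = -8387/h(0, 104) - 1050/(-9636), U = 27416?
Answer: -5429149805/197538 ≈ -27484.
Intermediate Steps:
D = -13447997/197538 (D = -8387/123 - 1050/(-9636) = -8387*1/123 - 1050*(-1/9636) = -8387/123 + 175/1606 = -13447997/197538 ≈ -68.078)
D - U = -13447997/197538 - 1*27416 = -13447997/197538 - 27416 = -5429149805/197538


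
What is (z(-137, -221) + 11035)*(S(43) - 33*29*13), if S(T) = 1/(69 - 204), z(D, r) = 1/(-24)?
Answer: -55600829338/405 ≈ -1.3729e+8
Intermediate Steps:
z(D, r) = -1/24
S(T) = -1/135 (S(T) = 1/(-135) = -1/135)
(z(-137, -221) + 11035)*(S(43) - 33*29*13) = (-1/24 + 11035)*(-1/135 - 33*29*13) = 264839*(-1/135 - 957*13)/24 = 264839*(-1/135 - 12441)/24 = (264839/24)*(-1679536/135) = -55600829338/405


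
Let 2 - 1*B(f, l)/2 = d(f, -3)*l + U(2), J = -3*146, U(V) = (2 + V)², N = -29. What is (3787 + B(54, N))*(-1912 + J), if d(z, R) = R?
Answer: -8424750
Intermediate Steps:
J = -438
B(f, l) = -28 + 6*l (B(f, l) = 4 - 2*(-3*l + (2 + 2)²) = 4 - 2*(-3*l + 4²) = 4 - 2*(-3*l + 16) = 4 - 2*(16 - 3*l) = 4 + (-32 + 6*l) = -28 + 6*l)
(3787 + B(54, N))*(-1912 + J) = (3787 + (-28 + 6*(-29)))*(-1912 - 438) = (3787 + (-28 - 174))*(-2350) = (3787 - 202)*(-2350) = 3585*(-2350) = -8424750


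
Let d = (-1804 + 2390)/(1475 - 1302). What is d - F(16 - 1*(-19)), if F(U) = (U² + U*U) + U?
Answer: -429319/173 ≈ -2481.6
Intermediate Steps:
F(U) = U + 2*U² (F(U) = (U² + U²) + U = 2*U² + U = U + 2*U²)
d = 586/173 ≈ 3.3873
d - F(16 - 1*(-19)) = 586/173 - (16 - 1*(-19))*(1 + 2*(16 - 1*(-19))) = 586/173 - (16 + 19)*(1 + 2*(16 + 19)) = 586/173 - 35*(1 + 2*35) = 586/173 - 35*(1 + 70) = 586/173 - 35*71 = 586/173 - 1*2485 = 586/173 - 2485 = -429319/173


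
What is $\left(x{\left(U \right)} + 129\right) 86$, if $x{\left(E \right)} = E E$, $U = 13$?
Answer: $25628$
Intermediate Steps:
$x{\left(E \right)} = E^{2}$
$\left(x{\left(U \right)} + 129\right) 86 = \left(13^{2} + 129\right) 86 = \left(169 + 129\right) 86 = 298 \cdot 86 = 25628$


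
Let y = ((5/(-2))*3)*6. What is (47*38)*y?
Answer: -80370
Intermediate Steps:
y = -45 (y = ((5*(-1/2))*3)*6 = -5/2*3*6 = -15/2*6 = -45)
(47*38)*y = (47*38)*(-45) = 1786*(-45) = -80370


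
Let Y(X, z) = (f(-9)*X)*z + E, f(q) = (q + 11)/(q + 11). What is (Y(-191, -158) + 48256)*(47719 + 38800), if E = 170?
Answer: 6800739476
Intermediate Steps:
f(q) = 1 (f(q) = (11 + q)/(11 + q) = 1)
Y(X, z) = 170 + X*z (Y(X, z) = (1*X)*z + 170 = X*z + 170 = 170 + X*z)
(Y(-191, -158) + 48256)*(47719 + 38800) = ((170 - 191*(-158)) + 48256)*(47719 + 38800) = ((170 + 30178) + 48256)*86519 = (30348 + 48256)*86519 = 78604*86519 = 6800739476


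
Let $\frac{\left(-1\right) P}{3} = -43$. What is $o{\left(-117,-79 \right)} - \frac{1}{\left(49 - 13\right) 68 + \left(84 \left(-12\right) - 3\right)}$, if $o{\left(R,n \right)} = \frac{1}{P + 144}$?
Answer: $\frac{388}{130767} \approx 0.0029671$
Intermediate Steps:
$P = 129$ ($P = \left(-3\right) \left(-43\right) = 129$)
$o{\left(R,n \right)} = \frac{1}{273}$ ($o{\left(R,n \right)} = \frac{1}{129 + 144} = \frac{1}{273}$)
$o{\left(-117,-79 \right)} - \frac{1}{\left(49 - 13\right) 68 + \left(84 \left(-12\right) - 3\right)} = \frac{1}{273} - \frac{1}{\left(49 - 13\right) 68 + \left(84 \left(-12\right) - 3\right)} = \frac{1}{273} - \frac{1}{36 \cdot 68 - 1011} = \frac{1}{273} - \frac{1}{2448 - 1011} = \frac{1}{273} - \frac{1}{1437} = \frac{388}{130767}$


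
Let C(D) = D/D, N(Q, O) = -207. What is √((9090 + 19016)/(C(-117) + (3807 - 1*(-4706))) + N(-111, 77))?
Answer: I*√410160058/1419 ≈ 14.272*I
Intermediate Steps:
C(D) = 1
√((9090 + 19016)/(C(-117) + (3807 - 1*(-4706))) + N(-111, 77)) = √((9090 + 19016)/(1 + (3807 - 1*(-4706))) - 207) = √(28106/(1 + (3807 + 4706)) - 207) = √(28106/(1 + 8513) - 207) = √(28106/8514 - 207) = √(28106*(1/8514) - 207) = √(14053/4257 - 207) = √(-867146/4257) = I*√410160058/1419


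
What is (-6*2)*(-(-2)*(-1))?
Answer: 24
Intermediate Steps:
(-6*2)*(-(-2)*(-1)) = -(-12)*2 = -12*(-2) = 24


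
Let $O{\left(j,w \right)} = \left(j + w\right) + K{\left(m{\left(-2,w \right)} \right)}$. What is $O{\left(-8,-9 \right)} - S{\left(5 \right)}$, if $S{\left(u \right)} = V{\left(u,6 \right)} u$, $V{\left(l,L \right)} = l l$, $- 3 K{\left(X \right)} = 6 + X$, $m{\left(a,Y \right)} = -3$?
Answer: $-143$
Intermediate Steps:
$K{\left(X \right)} = -2 - \frac{X}{3}$ ($K{\left(X \right)} = - \frac{6 + X}{3} = -2 - \frac{X}{3}$)
$V{\left(l,L \right)} = l^{2}$
$O{\left(j,w \right)} = -1 + j + w$ ($O{\left(j,w \right)} = \left(j + w\right) - 1 = -1 + j + w$)
$S{\left(u \right)} = u^{3}$ ($S{\left(u \right)} = u^{2} u = u^{3}$)
$O{\left(-8,-9 \right)} - S{\left(5 \right)} = \left(-1 - 8 - 9\right) - 5^{3} = -18 - 125 = -143$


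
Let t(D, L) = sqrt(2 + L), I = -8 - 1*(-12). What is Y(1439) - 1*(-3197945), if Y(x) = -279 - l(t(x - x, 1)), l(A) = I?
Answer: 3197662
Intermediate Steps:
I = 4 (I = -8 + 12 = 4)
l(A) = 4
Y(x) = -283 (Y(x) = -279 - 1*4 = -279 - 4 = -283)
Y(1439) - 1*(-3197945) = -283 - 1*(-3197945) = -283 + 3197945 = 3197662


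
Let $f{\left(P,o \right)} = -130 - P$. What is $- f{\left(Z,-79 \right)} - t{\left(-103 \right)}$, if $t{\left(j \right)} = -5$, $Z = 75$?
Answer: $210$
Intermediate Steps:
$- f{\left(Z,-79 \right)} - t{\left(-103 \right)} = - (-130 - 75) - -5 = - (-130 - 75) + 5 = \left(-1\right) \left(-205\right) + 5 = 205 + 5 = 210$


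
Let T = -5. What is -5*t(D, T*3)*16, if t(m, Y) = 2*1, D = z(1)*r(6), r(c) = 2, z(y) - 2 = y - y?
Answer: -160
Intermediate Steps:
z(y) = 2 (z(y) = 2 + (y - y) = 2 + 0 = 2)
D = 4 (D = 2*2 = 4)
t(m, Y) = 2
-5*t(D, T*3)*16 = -5*2*16 = -10*16 = -160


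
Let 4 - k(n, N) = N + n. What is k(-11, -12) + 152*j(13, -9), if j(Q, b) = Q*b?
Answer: -17757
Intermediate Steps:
k(n, N) = 4 - N - n (k(n, N) = 4 - (N + n) = 4 + (-N - n) = 4 - N - n)
k(-11, -12) + 152*j(13, -9) = (4 - 1*(-12) - 1*(-11)) + 152*(13*(-9)) = (4 + 12 + 11) + 152*(-117) = 27 - 17784 = -17757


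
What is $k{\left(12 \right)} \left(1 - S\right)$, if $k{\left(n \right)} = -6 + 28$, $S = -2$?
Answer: $66$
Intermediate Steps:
$k{\left(n \right)} = 22$
$k{\left(12 \right)} \left(1 - S\right) = 22 \left(1 - -2\right) = 22 \left(1 + 2\right) = 22 \cdot 3 = 66$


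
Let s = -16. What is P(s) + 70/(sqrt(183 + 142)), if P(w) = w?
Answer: -16 + 14*sqrt(13)/13 ≈ -12.117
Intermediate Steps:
P(s) + 70/(sqrt(183 + 142)) = -16 + 70/(sqrt(183 + 142)) = -16 + 70/(sqrt(325)) = -16 + 70/((5*sqrt(13))) = -16 + 70*(sqrt(13)/65) = -16 + 14*sqrt(13)/13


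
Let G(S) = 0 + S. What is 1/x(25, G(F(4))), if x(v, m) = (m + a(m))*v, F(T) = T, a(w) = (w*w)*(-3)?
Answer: -1/1100 ≈ -0.00090909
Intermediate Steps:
a(w) = -3*w² (a(w) = w²*(-3) = -3*w²)
G(S) = S
x(v, m) = v*(m - 3*m²) (x(v, m) = (m - 3*m²)*v = v*(m - 3*m²))
1/x(25, G(F(4))) = 1/(4*25*(1 - 3*4)) = 1/(4*25*(1 - 12)) = 1/(4*25*(-11)) = 1/(-1100) = -1/1100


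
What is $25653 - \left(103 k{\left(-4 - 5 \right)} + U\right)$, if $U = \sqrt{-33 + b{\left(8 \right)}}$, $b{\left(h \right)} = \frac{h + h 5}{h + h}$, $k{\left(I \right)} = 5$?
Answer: $25138 - i \sqrt{30} \approx 25138.0 - 5.4772 i$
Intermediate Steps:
$b{\left(h \right)} = 3$ ($b{\left(h \right)} = \frac{h + 5 h}{2 h} = 6 h \frac{1}{2 h} = 3$)
$U = i \sqrt{30}$ ($U = \sqrt{-33 + 3} = \sqrt{-30} = i \sqrt{30} \approx 5.4772 i$)
$25653 - \left(103 k{\left(-4 - 5 \right)} + U\right) = 25653 - \left(103 \cdot 5 + i \sqrt{30}\right) = 25653 - \left(515 + i \sqrt{30}\right) = 25138 - i \sqrt{30}$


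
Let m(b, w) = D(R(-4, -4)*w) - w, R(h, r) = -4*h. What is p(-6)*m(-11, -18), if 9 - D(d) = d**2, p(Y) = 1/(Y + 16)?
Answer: -82917/10 ≈ -8291.7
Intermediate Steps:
p(Y) = 1/(16 + Y)
D(d) = 9 - d**2
m(b, w) = 9 - w - 256*w**2 (m(b, w) = (9 - ((-4*(-4))*w)**2) - w = (9 - (16*w)**2) - w = (9 - 256*w**2) - w = 9 - w - 256*w**2)
p(-6)*m(-11, -18) = (9 - 1*(-18) - 256*(-18)**2)/(16 - 6) = (9 + 18 - 256*324)/10 = (9 + 18 - 82944)/10 = (1/10)*(-82917) = -82917/10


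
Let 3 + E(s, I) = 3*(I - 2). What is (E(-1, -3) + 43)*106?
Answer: 2650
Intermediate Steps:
E(s, I) = -9 + 3*I (E(s, I) = -3 + 3*(I - 2) = -3 + 3*(-2 + I) = -3 + (-6 + 3*I) = -9 + 3*I)
(E(-1, -3) + 43)*106 = ((-9 + 3*(-3)) + 43)*106 = ((-9 - 9) + 43)*106 = (-18 + 43)*106 = 25*106 = 2650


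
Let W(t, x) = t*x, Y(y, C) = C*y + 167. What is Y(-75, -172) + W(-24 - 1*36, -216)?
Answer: 26027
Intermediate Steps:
Y(y, C) = 167 + C*y
Y(-75, -172) + W(-24 - 1*36, -216) = (167 - 172*(-75)) + (-24 - 1*36)*(-216) = (167 + 12900) + (-24 - 36)*(-216) = 13067 - 60*(-216) = 13067 + 12960 = 26027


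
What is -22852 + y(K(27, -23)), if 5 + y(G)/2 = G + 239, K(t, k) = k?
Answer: -22430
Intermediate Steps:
y(G) = 468 + 2*G (y(G) = -10 + 2*(G + 239) = -10 + 2*(239 + G) = -10 + (478 + 2*G) = 468 + 2*G)
-22852 + y(K(27, -23)) = -22852 + (468 + 2*(-23)) = -22852 + (468 - 46) = -22852 + 422 = -22430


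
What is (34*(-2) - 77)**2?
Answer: 21025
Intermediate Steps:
(34*(-2) - 77)**2 = (-68 - 77)**2 = (-145)**2 = 21025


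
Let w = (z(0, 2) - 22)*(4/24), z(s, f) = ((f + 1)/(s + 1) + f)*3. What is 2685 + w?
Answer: 16103/6 ≈ 2683.8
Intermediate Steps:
z(s, f) = 3*f + 3*(1 + f)/(1 + s) (z(s, f) = ((1 + f)/(1 + s) + f)*3 = (f + (1 + f)/(1 + s))*3 = 3*f + 3*(1 + f)/(1 + s))
w = -7/6 (w = (3*(1 + 2*2 + 2*0)/(1 + 0) - 22)*(4/24) = (3*(1 + 4 + 0)/1 - 22)*(4*(1/24)) = (3*1*5 - 22)*(⅙) = (15 - 22)*(⅙) = -7*⅙ = -7/6 ≈ -1.1667)
2685 + w = 2685 - 7/6 = 16103/6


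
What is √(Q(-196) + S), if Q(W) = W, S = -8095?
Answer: I*√8291 ≈ 91.055*I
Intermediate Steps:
√(Q(-196) + S) = √(-196 - 8095) = √(-8291) = I*√8291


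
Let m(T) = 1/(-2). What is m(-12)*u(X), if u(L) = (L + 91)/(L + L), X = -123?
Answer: -8/123 ≈ -0.065041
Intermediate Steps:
u(L) = (91 + L)/(2*L) (u(L) = (91 + L)/((2*L)) = (91 + L)*(1/(2*L)) = (91 + L)/(2*L))
m(T) = -½
m(-12)*u(X) = -(91 - 123)/(4*(-123)) = -(-1)*(-32)/(4*123) = -½*16/123 = -8/123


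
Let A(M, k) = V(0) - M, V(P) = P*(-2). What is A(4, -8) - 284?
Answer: -288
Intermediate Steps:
V(P) = -2*P
A(M, k) = -M (A(M, k) = -2*0 - M = 0 - M = -M)
A(4, -8) - 284 = -1*4 - 284 = -4 - 284 = -288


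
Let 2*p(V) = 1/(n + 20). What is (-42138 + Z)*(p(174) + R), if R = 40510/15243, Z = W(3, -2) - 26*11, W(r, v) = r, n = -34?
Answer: -47470668577/426804 ≈ -1.1122e+5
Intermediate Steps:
p(V) = -1/28 (p(V) = 1/(2*(-34 + 20)) = (1/2)/(-14) = (1/2)*(-1/14) = -1/28)
Z = -283 (Z = 3 - 26*11 = 3 - 286 = -283)
R = 40510/15243 (R = 40510*(1/15243) = 40510/15243 ≈ 2.6576)
(-42138 + Z)*(p(174) + R) = (-42138 - 283)*(-1/28 + 40510/15243) = -42421*1119037/426804 = -47470668577/426804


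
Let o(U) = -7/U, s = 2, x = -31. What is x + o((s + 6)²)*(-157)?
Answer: -885/64 ≈ -13.828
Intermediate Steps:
x + o((s + 6)²)*(-157) = -31 - 7/(2 + 6)²*(-157) = -31 - 7/(8²)*(-157) = -31 - 7/64*(-157) = -31 + 1099/64 = -885/64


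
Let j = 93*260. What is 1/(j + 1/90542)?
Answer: 90542/2189305561 ≈ 4.1356e-5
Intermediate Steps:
j = 24180
1/(j + 1/90542) = 1/(24180 + 1/90542) = 1/(2189305561/90542) = 90542/2189305561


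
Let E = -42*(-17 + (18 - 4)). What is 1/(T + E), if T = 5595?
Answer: 1/5721 ≈ 0.00017479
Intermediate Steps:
E = 126 (E = -42*(-17 + 14) = -42*(-3) = 126)
1/(T + E) = 1/(5595 + 126) = 1/5721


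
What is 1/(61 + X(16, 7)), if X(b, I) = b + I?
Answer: 1/84 ≈ 0.011905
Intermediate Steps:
X(b, I) = I + b
1/(61 + X(16, 7)) = 1/(61 + (7 + 16)) = 1/(61 + 23) = 1/84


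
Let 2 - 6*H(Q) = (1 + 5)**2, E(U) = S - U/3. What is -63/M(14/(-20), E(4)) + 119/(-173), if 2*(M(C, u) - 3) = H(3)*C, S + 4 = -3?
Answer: -689521/51727 ≈ -13.330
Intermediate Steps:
S = -7 (S = -4 - 3 = -7)
E(U) = -7 - U/3
H(Q) = -17/3 (H(Q) = 1/3 - (1 + 5)**2/6 = 1/3 - 1/6*6**2 = 1/3 - 1/6*36 = 1/3 - 6 = -17/3)
M(C, u) = 3 - 17*C/6 (M(C, u) = 3 + (-17*C/3)/2 = 3 - 17*C/6)
-63/M(14/(-20), E(4)) + 119/(-173) = -63/(3 - 119/(3*(-20))) + 119/(-173) = -63/(3 - 119*(-1)/(3*20)) + 119*(-1/173) = -63/(3 - 17/6*(-7/10)) - 119/173 = -63/(3 + 119/60) - 119/173 = -63/299/60 - 119/173 = -63*60/299 - 119/173 = -3780/299 - 119/173 = -689521/51727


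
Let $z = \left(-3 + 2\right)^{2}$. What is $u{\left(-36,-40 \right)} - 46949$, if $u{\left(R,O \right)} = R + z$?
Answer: $-46984$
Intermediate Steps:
$z = 1$ ($z = \left(-1\right)^{2} = 1$)
$u{\left(R,O \right)} = 1 + R$ ($u{\left(R,O \right)} = R + 1 = 1 + R$)
$u{\left(-36,-40 \right)} - 46949 = \left(1 - 36\right) - 46949 = -35 - 46949 = -46984$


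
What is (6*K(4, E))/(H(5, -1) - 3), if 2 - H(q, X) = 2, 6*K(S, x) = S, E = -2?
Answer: -4/3 ≈ -1.3333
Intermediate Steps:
K(S, x) = S/6
H(q, X) = 0 (H(q, X) = 2 - 1*2 = 2 - 2 = 0)
(6*K(4, E))/(H(5, -1) - 3) = (6*((1/6)*4))/(0 - 3) = (6*(2/3))/(-3) = 4*(-1/3) = -4/3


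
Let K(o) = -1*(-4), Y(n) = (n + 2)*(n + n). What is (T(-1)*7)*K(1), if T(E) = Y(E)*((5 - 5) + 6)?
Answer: -336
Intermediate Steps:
Y(n) = 2*n*(2 + n) (Y(n) = (2 + n)*(2*n) = 2*n*(2 + n))
K(o) = 4
T(E) = 12*E*(2 + E) (T(E) = (2*E*(2 + E))*((5 - 5) + 6) = (2*E*(2 + E))*(0 + 6) = (2*E*(2 + E))*6 = 12*E*(2 + E))
(T(-1)*7)*K(1) = ((12*(-1)*(2 - 1))*7)*4 = ((12*(-1)*1)*7)*4 = -12*7*4 = -84*4 = -336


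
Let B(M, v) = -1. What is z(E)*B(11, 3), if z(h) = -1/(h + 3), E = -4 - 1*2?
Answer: -⅓ ≈ -0.33333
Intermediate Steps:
E = -6 (E = -4 - 2 = -6)
z(h) = -1/(3 + h)
z(E)*B(11, 3) = -1/(3 - 6)*(-1) = -1/(-3)*(-1) = -1*(-⅓)*(-1) = (⅓)*(-1) = -⅓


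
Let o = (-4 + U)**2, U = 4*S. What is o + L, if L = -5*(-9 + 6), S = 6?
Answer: 415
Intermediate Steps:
U = 24 (U = 4*6 = 24)
o = 400 (o = (-4 + 24)**2 = 20**2 = 400)
L = 15 (L = -5*(-3) = 15)
o + L = 400 + 15 = 415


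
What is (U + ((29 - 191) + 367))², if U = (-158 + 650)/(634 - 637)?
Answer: 1681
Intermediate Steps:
U = -164 (U = 492/(-3) = 492*(-⅓) = -164)
(U + ((29 - 191) + 367))² = (-164 + ((29 - 191) + 367))² = (-164 + (-162 + 367))² = (-164 + 205)² = 41² = 1681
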